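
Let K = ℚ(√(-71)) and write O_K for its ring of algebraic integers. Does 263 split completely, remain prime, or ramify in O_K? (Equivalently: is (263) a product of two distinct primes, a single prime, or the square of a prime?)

263 splits in O_K

Since -71 ≡ 1 mod 4, the ring of integers is ℤ[(1+√-71)/2] with discriminant -71.
Since gcd(263, -71) = 1 the prime 263 does not ramify.
Euler's criterion: (-71)^131 mod 263 = 1. Thus (-71|263) = 1.
Legendre symbol 1 ⇒ 263 is split.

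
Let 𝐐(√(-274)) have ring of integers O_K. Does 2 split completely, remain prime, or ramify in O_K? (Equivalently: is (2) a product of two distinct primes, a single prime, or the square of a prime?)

-274 mod 4 = 2, hence disc K = 4·(-274) = -1096 and O_K = ℤ[√-274].
Ramification test: 2 | -1096. The prime 2 ramifies in K.

ramifies in O_K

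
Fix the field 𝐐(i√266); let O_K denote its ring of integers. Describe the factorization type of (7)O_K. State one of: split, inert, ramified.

p ramifies

Since -266 ≢ 1 mod 4, the ring of integers is ℤ[√-266] with discriminant 4·(-266) = -1064.
disc(K) = -1064 = 7·(-152), so p = 7 is ramified.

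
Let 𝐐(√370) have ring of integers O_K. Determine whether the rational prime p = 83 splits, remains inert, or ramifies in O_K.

splits completely

d = 370 ≡ 2 (mod 4), so O_K = ℤ[√370] and disc(K) = 4d = 1480.
Since gcd(83, 1480) = 1 the prime 83 does not ramify.
Compute (370/83) via Euler: 38^((83-1)/2) mod 83 = 1, so (370/83) = 1.
d is a quadratic residue mod p, hence 83 splits in O_K.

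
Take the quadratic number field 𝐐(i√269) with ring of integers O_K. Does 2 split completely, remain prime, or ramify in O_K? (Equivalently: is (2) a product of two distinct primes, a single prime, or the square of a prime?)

-269 mod 4 = 3, hence disc K = 4·(-269) = -1076 and O_K = ℤ[√-269].
Ramification test: 2 | -1076. The prime 2 ramifies in K.

ramified — (2) = 𝔭²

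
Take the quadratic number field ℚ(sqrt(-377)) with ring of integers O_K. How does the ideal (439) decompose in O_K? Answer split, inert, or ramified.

439 remains inert

d = -377 ≡ 3 (mod 4), so O_K = ℤ[√-377] and disc(K) = 4d = -1508.
439 ∤ -1508, so 439 is unramified.
Compute (-377/439) via Euler: 62^((439-1)/2) mod 439 = 438, so (-377/439) = -1.
Legendre symbol -1 ⇒ 439 is inert.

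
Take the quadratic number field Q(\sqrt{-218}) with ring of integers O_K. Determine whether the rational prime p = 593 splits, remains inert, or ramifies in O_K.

split

d = -218 ≡ 2 (mod 4), so O_K = ℤ[√-218] and disc(K) = 4d = -872.
593 ∤ -872, so 593 is unramified.
Euler's criterion: (-218)^296 mod 593 = 1. Thus (-218|593) = 1.
(-218/593) = 1, so 593 splits.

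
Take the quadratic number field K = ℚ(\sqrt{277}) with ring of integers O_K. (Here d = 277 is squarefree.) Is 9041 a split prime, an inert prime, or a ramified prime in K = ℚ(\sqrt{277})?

277 mod 4 = 1, hence disc K = 277 and O_K = ℤ[(1+√277)/2].
disc(K) = 277 is not divisible by 9041; 9041 is unramified.
Euler's criterion: 277^4520 mod 9041 = 1. Thus (277|9041) = 1.
Legendre symbol 1 ⇒ 9041 is split.

9041 splits in O_K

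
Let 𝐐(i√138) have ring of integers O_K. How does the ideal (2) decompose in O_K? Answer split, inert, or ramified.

-138 mod 4 = 2, hence disc K = 4·(-138) = -552 and O_K = ℤ[√-138].
2 divides disc(K) = -552, so 2 ramifies.

p ramifies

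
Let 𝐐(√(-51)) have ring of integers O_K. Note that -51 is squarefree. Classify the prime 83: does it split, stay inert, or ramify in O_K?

83 remains inert

-51 mod 4 = 1, hence disc K = -51 and O_K = ℤ[(1+√-51)/2].
Since gcd(83, -51) = 1 the prime 83 does not ramify.
Euler's criterion: (-51)^41 mod 83 = 82. Thus (-51|83) = -1.
Legendre symbol -1 ⇒ 83 is inert.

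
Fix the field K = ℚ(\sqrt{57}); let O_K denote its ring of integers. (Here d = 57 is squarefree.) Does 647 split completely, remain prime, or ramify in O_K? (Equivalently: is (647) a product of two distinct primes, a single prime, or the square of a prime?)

647 remains inert

d = 57 ≡ 1 (mod 4), so O_K = ℤ[(1+√57)/2] and disc(K) = d = 57.
Since gcd(647, 57) = 1 the prime 647 does not ramify.
(57/647) = 57^323 mod 647 = 646, giving Legendre symbol -1.
(57/647) = -1, so 647 is inert.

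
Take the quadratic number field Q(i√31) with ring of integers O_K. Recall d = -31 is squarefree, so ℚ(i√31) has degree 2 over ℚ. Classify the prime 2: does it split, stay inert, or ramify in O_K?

Since -31 ≡ 1 mod 4, the ring of integers is ℤ[(1+√-31)/2] with discriminant -31.
Since gcd(2, -31) = 1 the prime 2 does not ramify.
For p = 2 with d ≡ 1 (mod 4): d mod 8 = 1, so 2 splits.

2 splits in O_K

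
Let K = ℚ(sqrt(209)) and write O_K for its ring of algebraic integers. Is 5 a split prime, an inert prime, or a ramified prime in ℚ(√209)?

d = 209 ≡ 1 (mod 4), so O_K = ℤ[(1+√209)/2] and disc(K) = d = 209.
Since gcd(5, 209) = 1 the prime 5 does not ramify.
Legendre symbol by Euler's criterion: (209/5) ≡ 209^2 ≡ 1 (mod 5), i.e. (209/5) = 1.
Legendre symbol 1 ⇒ 5 is split.

5 splits in O_K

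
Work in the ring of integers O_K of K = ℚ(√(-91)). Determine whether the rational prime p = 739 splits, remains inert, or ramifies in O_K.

inert

d = -91 ≡ 1 (mod 4), so O_K = ℤ[(1+√-91)/2] and disc(K) = d = -91.
disc(K) = -91 is not divisible by 739; 739 is unramified.
(-91/739) = 648^369 mod 739 = 738, giving Legendre symbol -1.
(-91/739) = -1, so 739 is inert.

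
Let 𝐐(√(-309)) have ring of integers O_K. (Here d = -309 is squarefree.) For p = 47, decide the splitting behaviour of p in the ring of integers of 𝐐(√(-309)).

remains prime (inert)

-309 mod 4 = 3, hence disc K = 4·(-309) = -1236 and O_K = ℤ[√-309].
disc(K) = -1236 is not divisible by 47; 47 is unramified.
Legendre symbol by Euler's criterion: (-309/47) ≡ (-309)^23 ≡ 46 (mod 47), i.e. (-309/47) = -1.
d is a non-residue mod p, hence 47 remains inert in O_K.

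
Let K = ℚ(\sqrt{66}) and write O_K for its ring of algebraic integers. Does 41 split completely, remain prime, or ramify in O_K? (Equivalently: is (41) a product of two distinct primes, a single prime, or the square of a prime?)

d = 66 ≡ 2 (mod 4), so O_K = ℤ[√66] and disc(K) = 4d = 264.
disc(K) = 264 is not divisible by 41; 41 is unramified.
Legendre symbol by Euler's criterion: (66/41) ≡ 66^20 ≡ 1 (mod 41), i.e. (66/41) = 1.
(66/41) = 1, so 41 splits.

splits completely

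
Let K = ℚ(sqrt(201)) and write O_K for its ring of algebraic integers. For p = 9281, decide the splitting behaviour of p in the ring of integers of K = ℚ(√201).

201 mod 4 = 1, hence disc K = 201 and O_K = ℤ[(1+√201)/2].
9281 ∤ 201, so 9281 is unramified.
Legendre symbol by Euler's criterion: (201/9281) ≡ 201^4640 ≡ 9280 (mod 9281), i.e. (201/9281) = -1.
Legendre symbol -1 ⇒ 9281 is inert.

9281 remains inert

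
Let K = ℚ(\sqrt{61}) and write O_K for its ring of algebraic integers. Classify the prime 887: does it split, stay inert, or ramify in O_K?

61 mod 4 = 1, hence disc K = 61 and O_K = ℤ[(1+√61)/2].
disc(K) = 61 is not divisible by 887; 887 is unramified.
(61/887) = 61^443 mod 887 = 886, giving Legendre symbol -1.
(61/887) = -1, so 887 is inert.

inert — (887) stays prime in O_K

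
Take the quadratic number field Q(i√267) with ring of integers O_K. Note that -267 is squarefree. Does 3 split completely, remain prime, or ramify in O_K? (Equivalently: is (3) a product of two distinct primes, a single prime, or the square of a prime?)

Since -267 ≡ 1 mod 4, the ring of integers is ℤ[(1+√-267)/2] with discriminant -267.
3 divides disc(K) = -267, so 3 ramifies.

ramified — (3) = 𝔭²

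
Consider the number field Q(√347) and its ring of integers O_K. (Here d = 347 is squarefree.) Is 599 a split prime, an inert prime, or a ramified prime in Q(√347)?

347 mod 4 = 3, hence disc K = 4·347 = 1388 and O_K = ℤ[√347].
Since gcd(599, 1388) = 1 the prime 599 does not ramify.
Euler's criterion: 347^299 mod 599 = 1. Thus (347|599) = 1.
d is a quadratic residue mod p, hence 599 splits in O_K.

split — (599) = 𝔭₁𝔭₂ with 𝔭₁ ≠ 𝔭₂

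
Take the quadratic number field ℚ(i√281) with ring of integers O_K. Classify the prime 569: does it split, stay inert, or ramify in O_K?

split — (569) = 𝔭₁𝔭₂ with 𝔭₁ ≠ 𝔭₂

Since -281 ≢ 1 mod 4, the ring of integers is ℤ[√-281] with discriminant 4·(-281) = -1124.
disc(K) = -1124 is not divisible by 569; 569 is unramified.
(-281/569) = 288^284 mod 569 = 1, giving Legendre symbol 1.
d is a quadratic residue mod p, hence 569 splits in O_K.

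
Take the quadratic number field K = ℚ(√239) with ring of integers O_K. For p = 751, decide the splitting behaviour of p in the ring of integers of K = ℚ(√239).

Since 239 ≢ 1 mod 4, the ring of integers is ℤ[√239] with discriminant 4·239 = 956.
disc(K) = 956 is not divisible by 751; 751 is unramified.
(239/751) = 239^375 mod 751 = 750, giving Legendre symbol -1.
(239/751) = -1, so 751 is inert.

inert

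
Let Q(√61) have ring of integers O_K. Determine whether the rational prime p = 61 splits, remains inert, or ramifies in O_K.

Since 61 ≡ 1 mod 4, the ring of integers is ℤ[(1+√61)/2] with discriminant 61.
disc(K) = 61 = 61·1, so p = 61 is ramified.

p ramifies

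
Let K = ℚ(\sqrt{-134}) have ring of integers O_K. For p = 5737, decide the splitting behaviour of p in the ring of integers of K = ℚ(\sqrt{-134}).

d = -134 ≡ 2 (mod 4), so O_K = ℤ[√-134] and disc(K) = 4d = -536.
5737 ∤ -536, so 5737 is unramified.
Compute (-134/5737) via Euler: 5603^((5737-1)/2) mod 5737 = 5736, so (-134/5737) = -1.
Legendre symbol -1 ⇒ 5737 is inert.

p is inert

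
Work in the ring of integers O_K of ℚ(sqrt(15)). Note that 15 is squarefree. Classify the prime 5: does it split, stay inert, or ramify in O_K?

15 mod 4 = 3, hence disc K = 4·15 = 60 and O_K = ℤ[√15].
Ramification test: 5 | 60. The prime 5 ramifies in K.

p ramifies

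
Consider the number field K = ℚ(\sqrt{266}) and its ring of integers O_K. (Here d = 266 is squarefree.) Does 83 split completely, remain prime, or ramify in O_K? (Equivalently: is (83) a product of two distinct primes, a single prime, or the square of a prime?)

d = 266 ≡ 2 (mod 4), so O_K = ℤ[√266] and disc(K) = 4d = 1064.
Since gcd(83, 1064) = 1 the prime 83 does not ramify.
Legendre symbol by Euler's criterion: (266/83) ≡ 266^41 ≡ 1 (mod 83), i.e. (266/83) = 1.
Legendre symbol 1 ⇒ 83 is split.

splits completely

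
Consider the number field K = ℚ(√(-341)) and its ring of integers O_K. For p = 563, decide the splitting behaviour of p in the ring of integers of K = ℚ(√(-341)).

563 splits in O_K

-341 mod 4 = 3, hence disc K = 4·(-341) = -1364 and O_K = ℤ[√-341].
disc(K) = -1364 is not divisible by 563; 563 is unramified.
Euler's criterion: (-341)^281 mod 563 = 1. Thus (-341|563) = 1.
d is a quadratic residue mod p, hence 563 splits in O_K.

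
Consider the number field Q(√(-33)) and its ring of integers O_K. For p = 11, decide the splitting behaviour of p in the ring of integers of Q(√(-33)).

d = -33 ≡ 3 (mod 4), so O_K = ℤ[√-33] and disc(K) = 4d = -132.
disc(K) = -132 = 11·(-12), so p = 11 is ramified.

ramifies in O_K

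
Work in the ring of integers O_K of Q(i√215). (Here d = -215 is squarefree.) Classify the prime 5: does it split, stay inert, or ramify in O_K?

d = -215 ≡ 1 (mod 4), so O_K = ℤ[(1+√-215)/2] and disc(K) = d = -215.
disc(K) = -215 = 5·(-43), so p = 5 is ramified.

ramified — (5) = 𝔭²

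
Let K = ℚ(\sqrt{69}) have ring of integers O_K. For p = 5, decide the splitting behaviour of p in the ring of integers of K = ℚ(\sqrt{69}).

d = 69 ≡ 1 (mod 4), so O_K = ℤ[(1+√69)/2] and disc(K) = d = 69.
5 ∤ 69, so 5 is unramified.
Compute (69/5) via Euler: 4^((5-1)/2) mod 5 = 1, so (69/5) = 1.
(69/5) = 1, so 5 splits.

p splits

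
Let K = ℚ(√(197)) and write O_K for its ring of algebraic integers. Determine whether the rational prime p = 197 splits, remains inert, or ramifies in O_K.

Since 197 ≡ 1 mod 4, the ring of integers is ℤ[(1+√197)/2] with discriminant 197.
197 divides disc(K) = 197, so 197 ramifies.

ramified — (197) = 𝔭²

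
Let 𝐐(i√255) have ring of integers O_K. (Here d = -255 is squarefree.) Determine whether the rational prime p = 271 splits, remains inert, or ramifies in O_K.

d = -255 ≡ 1 (mod 4), so O_K = ℤ[(1+√-255)/2] and disc(K) = d = -255.
271 ∤ -255, so 271 is unramified.
Euler's criterion: (-255)^135 mod 271 = 1. Thus (-255|271) = 1.
d is a quadratic residue mod p, hence 271 splits in O_K.

split — (271) = 𝔭₁𝔭₂ with 𝔭₁ ≠ 𝔭₂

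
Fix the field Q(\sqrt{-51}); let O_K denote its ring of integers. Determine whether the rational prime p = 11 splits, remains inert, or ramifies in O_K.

split — (11) = 𝔭₁𝔭₂ with 𝔭₁ ≠ 𝔭₂

d = -51 ≡ 1 (mod 4), so O_K = ℤ[(1+√-51)/2] and disc(K) = d = -51.
11 ∤ -51, so 11 is unramified.
(-51/11) = 4^5 mod 11 = 1, giving Legendre symbol 1.
d is a quadratic residue mod p, hence 11 splits in O_K.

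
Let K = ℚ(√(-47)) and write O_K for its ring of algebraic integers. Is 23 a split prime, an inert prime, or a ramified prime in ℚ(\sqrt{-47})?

-47 mod 4 = 1, hence disc K = -47 and O_K = ℤ[(1+√-47)/2].
disc(K) = -47 is not divisible by 23; 23 is unramified.
Euler's criterion: (-47)^11 mod 23 = 22. Thus (-47|23) = -1.
d is a non-residue mod p, hence 23 remains inert in O_K.

p is inert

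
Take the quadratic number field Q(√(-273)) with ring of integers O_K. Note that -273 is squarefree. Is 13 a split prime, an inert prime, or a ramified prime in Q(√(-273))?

d = -273 ≡ 3 (mod 4), so O_K = ℤ[√-273] and disc(K) = 4d = -1092.
Ramification test: 13 | -1092. The prime 13 ramifies in K.

p ramifies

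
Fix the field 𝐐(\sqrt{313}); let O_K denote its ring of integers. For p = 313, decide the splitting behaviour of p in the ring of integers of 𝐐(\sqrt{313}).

313 is ramified

d = 313 ≡ 1 (mod 4), so O_K = ℤ[(1+√313)/2] and disc(K) = d = 313.
disc(K) = 313 = 313·1, so p = 313 is ramified.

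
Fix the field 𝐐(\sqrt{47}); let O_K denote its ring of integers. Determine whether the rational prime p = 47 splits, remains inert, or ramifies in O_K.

ramified

Since 47 ≢ 1 mod 4, the ring of integers is ℤ[√47] with discriminant 4·47 = 188.
47 divides disc(K) = 188, so 47 ramifies.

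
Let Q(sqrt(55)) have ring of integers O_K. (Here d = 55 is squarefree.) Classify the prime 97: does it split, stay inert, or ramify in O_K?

Since 55 ≢ 1 mod 4, the ring of integers is ℤ[√55] with discriminant 4·55 = 220.
Since gcd(97, 220) = 1 the prime 97 does not ramify.
(55/97) = 55^48 mod 97 = 96, giving Legendre symbol -1.
(55/97) = -1, so 97 is inert.

remains prime (inert)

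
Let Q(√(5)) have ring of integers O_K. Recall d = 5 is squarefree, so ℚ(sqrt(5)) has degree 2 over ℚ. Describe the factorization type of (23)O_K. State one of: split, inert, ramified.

remains prime (inert)

d = 5 ≡ 1 (mod 4), so O_K = ℤ[(1+√5)/2] and disc(K) = d = 5.
disc(K) = 5 is not divisible by 23; 23 is unramified.
Legendre symbol by Euler's criterion: (5/23) ≡ 5^11 ≡ 22 (mod 23), i.e. (5/23) = -1.
Legendre symbol -1 ⇒ 23 is inert.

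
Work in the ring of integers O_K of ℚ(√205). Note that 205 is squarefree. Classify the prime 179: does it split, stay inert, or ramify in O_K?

179 remains inert

d = 205 ≡ 1 (mod 4), so O_K = ℤ[(1+√205)/2] and disc(K) = d = 205.
disc(K) = 205 is not divisible by 179; 179 is unramified.
(205/179) = 26^89 mod 179 = 178, giving Legendre symbol -1.
Legendre symbol -1 ⇒ 179 is inert.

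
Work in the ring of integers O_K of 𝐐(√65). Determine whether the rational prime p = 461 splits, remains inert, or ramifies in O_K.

Since 65 ≡ 1 mod 4, the ring of integers is ℤ[(1+√65)/2] with discriminant 65.
461 ∤ 65, so 461 is unramified.
(65/461) = 65^230 mod 461 = 460, giving Legendre symbol -1.
d is a non-residue mod p, hence 461 remains inert in O_K.

inert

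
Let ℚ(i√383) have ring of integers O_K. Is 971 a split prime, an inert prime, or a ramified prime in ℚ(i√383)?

-383 mod 4 = 1, hence disc K = -383 and O_K = ℤ[(1+√-383)/2].
Since gcd(971, -383) = 1 the prime 971 does not ramify.
Euler's criterion: (-383)^485 mod 971 = 1. Thus (-383|971) = 1.
Legendre symbol 1 ⇒ 971 is split.

p splits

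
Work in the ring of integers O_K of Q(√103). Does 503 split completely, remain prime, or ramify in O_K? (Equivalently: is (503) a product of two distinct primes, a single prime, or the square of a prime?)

103 mod 4 = 3, hence disc K = 4·103 = 412 and O_K = ℤ[√103].
disc(K) = 412 is not divisible by 503; 503 is unramified.
Compute (103/503) via Euler: 103^((503-1)/2) mod 503 = 502, so (103/503) = -1.
Legendre symbol -1 ⇒ 503 is inert.

p is inert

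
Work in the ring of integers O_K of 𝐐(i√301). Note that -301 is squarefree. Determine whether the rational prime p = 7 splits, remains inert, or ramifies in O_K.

ramified

Since -301 ≢ 1 mod 4, the ring of integers is ℤ[√-301] with discriminant 4·(-301) = -1204.
7 divides disc(K) = -1204, so 7 ramifies.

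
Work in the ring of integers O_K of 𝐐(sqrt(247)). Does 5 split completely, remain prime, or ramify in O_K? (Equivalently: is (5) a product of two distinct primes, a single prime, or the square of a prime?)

inert — (5) stays prime in O_K

247 mod 4 = 3, hence disc K = 4·247 = 988 and O_K = ℤ[√247].
5 ∤ 988, so 5 is unramified.
Euler's criterion: 247^2 mod 5 = 4. Thus (247|5) = -1.
d is a non-residue mod p, hence 5 remains inert in O_K.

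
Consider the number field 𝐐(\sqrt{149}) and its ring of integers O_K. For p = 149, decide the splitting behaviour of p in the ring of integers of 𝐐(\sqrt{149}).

Since 149 ≡ 1 mod 4, the ring of integers is ℤ[(1+√149)/2] with discriminant 149.
Ramification test: 149 | 149. The prime 149 ramifies in K.

ramified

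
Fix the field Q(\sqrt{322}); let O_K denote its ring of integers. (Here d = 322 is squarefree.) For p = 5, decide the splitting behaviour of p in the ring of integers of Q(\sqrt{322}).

Since 322 ≢ 1 mod 4, the ring of integers is ℤ[√322] with discriminant 4·322 = 1288.
disc(K) = 1288 is not divisible by 5; 5 is unramified.
(322/5) = 2^2 mod 5 = 4, giving Legendre symbol -1.
Legendre symbol -1 ⇒ 5 is inert.

5 remains inert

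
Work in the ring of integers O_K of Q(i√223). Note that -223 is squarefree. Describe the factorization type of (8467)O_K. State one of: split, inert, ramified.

d = -223 ≡ 1 (mod 4), so O_K = ℤ[(1+√-223)/2] and disc(K) = d = -223.
Since gcd(8467, -223) = 1 the prime 8467 does not ramify.
(-223/8467) = 8244^4233 mod 8467 = 8466, giving Legendre symbol -1.
d is a non-residue mod p, hence 8467 remains inert in O_K.

p is inert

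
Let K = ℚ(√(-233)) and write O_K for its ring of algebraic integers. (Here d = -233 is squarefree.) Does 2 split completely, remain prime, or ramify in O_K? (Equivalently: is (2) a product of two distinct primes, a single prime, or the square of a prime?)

Since -233 ≢ 1 mod 4, the ring of integers is ℤ[√-233] with discriminant 4·(-233) = -932.
disc(K) = -932 = 2·(-466), so p = 2 is ramified.

2 is ramified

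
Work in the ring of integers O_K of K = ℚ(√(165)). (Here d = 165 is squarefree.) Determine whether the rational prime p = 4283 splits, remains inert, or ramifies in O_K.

p splits

Since 165 ≡ 1 mod 4, the ring of integers is ℤ[(1+√165)/2] with discriminant 165.
Since gcd(4283, 165) = 1 the prime 4283 does not ramify.
Euler's criterion: 165^2141 mod 4283 = 1. Thus (165|4283) = 1.
(165/4283) = 1, so 4283 splits.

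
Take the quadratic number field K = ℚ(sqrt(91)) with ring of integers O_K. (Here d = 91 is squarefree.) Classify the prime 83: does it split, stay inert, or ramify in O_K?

91 mod 4 = 3, hence disc K = 4·91 = 364 and O_K = ℤ[√91].
Since gcd(83, 364) = 1 the prime 83 does not ramify.
(91/83) = 8^41 mod 83 = 82, giving Legendre symbol -1.
(91/83) = -1, so 83 is inert.

83 remains inert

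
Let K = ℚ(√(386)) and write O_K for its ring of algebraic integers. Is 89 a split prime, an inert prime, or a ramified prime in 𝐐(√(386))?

Since 386 ≢ 1 mod 4, the ring of integers is ℤ[√386] with discriminant 4·386 = 1544.
89 ∤ 1544, so 89 is unramified.
Legendre symbol by Euler's criterion: (386/89) ≡ 386^44 ≡ 88 (mod 89), i.e. (386/89) = -1.
d is a non-residue mod p, hence 89 remains inert in O_K.

inert — (89) stays prime in O_K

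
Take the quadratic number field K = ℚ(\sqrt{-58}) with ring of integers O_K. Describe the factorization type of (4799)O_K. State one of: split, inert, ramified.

4799 splits in O_K

-58 mod 4 = 2, hence disc K = 4·(-58) = -232 and O_K = ℤ[√-58].
4799 ∤ -232, so 4799 is unramified.
Legendre symbol by Euler's criterion: (-58/4799) ≡ (-58)^2399 ≡ 1 (mod 4799), i.e. (-58/4799) = 1.
d is a quadratic residue mod p, hence 4799 splits in O_K.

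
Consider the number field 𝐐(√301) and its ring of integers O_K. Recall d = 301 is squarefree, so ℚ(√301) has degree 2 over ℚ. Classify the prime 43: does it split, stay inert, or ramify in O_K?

p ramifies

Since 301 ≡ 1 mod 4, the ring of integers is ℤ[(1+√301)/2] with discriminant 301.
disc(K) = 301 = 43·7, so p = 43 is ramified.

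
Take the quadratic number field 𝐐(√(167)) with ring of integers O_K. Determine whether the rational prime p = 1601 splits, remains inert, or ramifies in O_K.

Since 167 ≢ 1 mod 4, the ring of integers is ℤ[√167] with discriminant 4·167 = 668.
Since gcd(1601, 668) = 1 the prime 1601 does not ramify.
(167/1601) = 167^800 mod 1601 = 1, giving Legendre symbol 1.
(167/1601) = 1, so 1601 splits.

p splits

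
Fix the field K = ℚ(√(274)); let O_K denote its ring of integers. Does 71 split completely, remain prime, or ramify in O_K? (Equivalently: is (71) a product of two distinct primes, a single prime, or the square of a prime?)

d = 274 ≡ 2 (mod 4), so O_K = ℤ[√274] and disc(K) = 4d = 1096.
Since gcd(71, 1096) = 1 the prime 71 does not ramify.
Legendre symbol by Euler's criterion: (274/71) ≡ 274^35 ≡ 70 (mod 71), i.e. (274/71) = -1.
(274/71) = -1, so 71 is inert.

p is inert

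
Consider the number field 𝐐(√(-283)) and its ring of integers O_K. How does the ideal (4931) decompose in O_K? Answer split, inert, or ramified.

Since -283 ≡ 1 mod 4, the ring of integers is ℤ[(1+√-283)/2] with discriminant -283.
disc(K) = -283 is not divisible by 4931; 4931 is unramified.
Legendre symbol by Euler's criterion: (-283/4931) ≡ (-283)^2465 ≡ 4930 (mod 4931), i.e. (-283/4931) = -1.
d is a non-residue mod p, hence 4931 remains inert in O_K.

p is inert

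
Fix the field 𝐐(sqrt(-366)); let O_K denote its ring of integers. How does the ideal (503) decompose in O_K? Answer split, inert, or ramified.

d = -366 ≡ 2 (mod 4), so O_K = ℤ[√-366] and disc(K) = 4d = -1464.
disc(K) = -1464 is not divisible by 503; 503 is unramified.
Legendre symbol by Euler's criterion: (-366/503) ≡ (-366)^251 ≡ 502 (mod 503), i.e. (-366/503) = -1.
(-366/503) = -1, so 503 is inert.

inert — (503) stays prime in O_K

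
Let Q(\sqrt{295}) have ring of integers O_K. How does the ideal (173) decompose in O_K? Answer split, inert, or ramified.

295 mod 4 = 3, hence disc K = 4·295 = 1180 and O_K = ℤ[√295].
Since gcd(173, 1180) = 1 the prime 173 does not ramify.
Compute (295/173) via Euler: 122^((173-1)/2) mod 173 = 1, so (295/173) = 1.
d is a quadratic residue mod p, hence 173 splits in O_K.

p splits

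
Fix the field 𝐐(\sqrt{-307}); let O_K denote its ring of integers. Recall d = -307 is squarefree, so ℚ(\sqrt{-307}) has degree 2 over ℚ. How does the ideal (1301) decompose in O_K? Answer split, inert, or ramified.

remains prime (inert)

-307 mod 4 = 1, hence disc K = -307 and O_K = ℤ[(1+√-307)/2].
Since gcd(1301, -307) = 1 the prime 1301 does not ramify.
Legendre symbol by Euler's criterion: (-307/1301) ≡ (-307)^650 ≡ 1300 (mod 1301), i.e. (-307/1301) = -1.
Legendre symbol -1 ⇒ 1301 is inert.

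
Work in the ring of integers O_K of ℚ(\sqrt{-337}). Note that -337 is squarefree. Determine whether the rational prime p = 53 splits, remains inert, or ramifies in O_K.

p is inert

d = -337 ≡ 3 (mod 4), so O_K = ℤ[√-337] and disc(K) = 4d = -1348.
disc(K) = -1348 is not divisible by 53; 53 is unramified.
(-337/53) = 34^26 mod 53 = 52, giving Legendre symbol -1.
(-337/53) = -1, so 53 is inert.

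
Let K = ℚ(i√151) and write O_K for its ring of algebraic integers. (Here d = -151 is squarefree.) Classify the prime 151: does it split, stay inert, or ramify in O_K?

ramified

d = -151 ≡ 1 (mod 4), so O_K = ℤ[(1+√-151)/2] and disc(K) = d = -151.
disc(K) = -151 = 151·(-1), so p = 151 is ramified.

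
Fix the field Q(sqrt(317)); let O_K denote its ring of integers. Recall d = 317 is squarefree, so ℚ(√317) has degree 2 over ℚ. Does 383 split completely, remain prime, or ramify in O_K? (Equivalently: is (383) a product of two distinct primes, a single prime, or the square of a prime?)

Since 317 ≡ 1 mod 4, the ring of integers is ℤ[(1+√317)/2] with discriminant 317.
383 ∤ 317, so 383 is unramified.
Euler's criterion: 317^191 mod 383 = 1. Thus (317|383) = 1.
d is a quadratic residue mod p, hence 383 splits in O_K.

p splits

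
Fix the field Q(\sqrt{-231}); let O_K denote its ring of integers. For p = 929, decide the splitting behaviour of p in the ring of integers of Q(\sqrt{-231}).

splits completely

Since -231 ≡ 1 mod 4, the ring of integers is ℤ[(1+√-231)/2] with discriminant -231.
929 ∤ -231, so 929 is unramified.
(-231/929) = 698^464 mod 929 = 1, giving Legendre symbol 1.
Legendre symbol 1 ⇒ 929 is split.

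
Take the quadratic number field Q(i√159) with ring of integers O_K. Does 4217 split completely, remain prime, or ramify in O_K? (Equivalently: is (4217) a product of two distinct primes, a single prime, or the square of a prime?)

d = -159 ≡ 1 (mod 4), so O_K = ℤ[(1+√-159)/2] and disc(K) = d = -159.
Since gcd(4217, -159) = 1 the prime 4217 does not ramify.
Compute (-159/4217) via Euler: 4058^((4217-1)/2) mod 4217 = 1, so (-159/4217) = 1.
Legendre symbol 1 ⇒ 4217 is split.

4217 splits in O_K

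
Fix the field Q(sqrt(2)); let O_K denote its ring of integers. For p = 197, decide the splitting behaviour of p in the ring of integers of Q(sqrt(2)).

remains prime (inert)

2 mod 4 = 2, hence disc K = 4·2 = 8 and O_K = ℤ[√2].
Since gcd(197, 8) = 1 the prime 197 does not ramify.
Legendre symbol by Euler's criterion: (2/197) ≡ 2^98 ≡ 196 (mod 197), i.e. (2/197) = -1.
(2/197) = -1, so 197 is inert.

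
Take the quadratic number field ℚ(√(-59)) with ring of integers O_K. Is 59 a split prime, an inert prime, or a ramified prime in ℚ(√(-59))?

d = -59 ≡ 1 (mod 4), so O_K = ℤ[(1+√-59)/2] and disc(K) = d = -59.
disc(K) = -59 = 59·(-1), so p = 59 is ramified.

ramified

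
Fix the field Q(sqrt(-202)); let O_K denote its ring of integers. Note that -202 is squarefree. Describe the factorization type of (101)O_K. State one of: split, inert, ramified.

ramified — (101) = 𝔭²

-202 mod 4 = 2, hence disc K = 4·(-202) = -808 and O_K = ℤ[√-202].
disc(K) = -808 = 101·(-8), so p = 101 is ramified.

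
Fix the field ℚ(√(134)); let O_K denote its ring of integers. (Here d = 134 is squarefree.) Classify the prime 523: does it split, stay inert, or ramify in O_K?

d = 134 ≡ 2 (mod 4), so O_K = ℤ[√134] and disc(K) = 4d = 536.
disc(K) = 536 is not divisible by 523; 523 is unramified.
Euler's criterion: 134^261 mod 523 = 1. Thus (134|523) = 1.
Legendre symbol 1 ⇒ 523 is split.

p splits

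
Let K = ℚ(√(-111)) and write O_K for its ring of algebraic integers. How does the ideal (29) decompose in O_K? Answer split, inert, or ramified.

-111 mod 4 = 1, hence disc K = -111 and O_K = ℤ[(1+√-111)/2].
disc(K) = -111 is not divisible by 29; 29 is unramified.
Compute (-111/29) via Euler: 5^((29-1)/2) mod 29 = 1, so (-111/29) = 1.
Legendre symbol 1 ⇒ 29 is split.

splits completely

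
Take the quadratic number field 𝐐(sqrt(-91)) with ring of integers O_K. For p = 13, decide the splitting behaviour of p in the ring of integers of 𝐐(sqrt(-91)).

ramified — (13) = 𝔭²

Since -91 ≡ 1 mod 4, the ring of integers is ℤ[(1+√-91)/2] with discriminant -91.
13 divides disc(K) = -91, so 13 ramifies.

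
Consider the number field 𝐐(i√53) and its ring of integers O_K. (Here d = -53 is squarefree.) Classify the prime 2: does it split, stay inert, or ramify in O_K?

ramified

-53 mod 4 = 3, hence disc K = 4·(-53) = -212 and O_K = ℤ[√-53].
disc(K) = -212 = 2·(-106), so p = 2 is ramified.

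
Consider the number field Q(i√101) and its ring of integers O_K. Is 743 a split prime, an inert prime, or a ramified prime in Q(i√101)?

d = -101 ≡ 3 (mod 4), so O_K = ℤ[√-101] and disc(K) = 4d = -404.
Since gcd(743, -404) = 1 the prime 743 does not ramify.
Legendre symbol by Euler's criterion: (-101/743) ≡ (-101)^371 ≡ 742 (mod 743), i.e. (-101/743) = -1.
(-101/743) = -1, so 743 is inert.

remains prime (inert)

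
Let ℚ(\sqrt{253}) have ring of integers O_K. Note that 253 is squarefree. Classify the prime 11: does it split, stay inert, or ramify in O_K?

ramified — (11) = 𝔭²

Since 253 ≡ 1 mod 4, the ring of integers is ℤ[(1+√253)/2] with discriminant 253.
11 divides disc(K) = 253, so 11 ramifies.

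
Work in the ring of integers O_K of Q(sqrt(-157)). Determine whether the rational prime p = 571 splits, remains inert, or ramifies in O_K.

inert

-157 mod 4 = 3, hence disc K = 4·(-157) = -628 and O_K = ℤ[√-157].
Since gcd(571, -628) = 1 the prime 571 does not ramify.
Compute (-157/571) via Euler: 414^((571-1)/2) mod 571 = 570, so (-157/571) = -1.
(-157/571) = -1, so 571 is inert.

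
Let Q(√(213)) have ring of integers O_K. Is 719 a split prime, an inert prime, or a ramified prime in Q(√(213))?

inert — (719) stays prime in O_K

d = 213 ≡ 1 (mod 4), so O_K = ℤ[(1+√213)/2] and disc(K) = d = 213.
Since gcd(719, 213) = 1 the prime 719 does not ramify.
Euler's criterion: 213^359 mod 719 = 718. Thus (213|719) = -1.
Legendre symbol -1 ⇒ 719 is inert.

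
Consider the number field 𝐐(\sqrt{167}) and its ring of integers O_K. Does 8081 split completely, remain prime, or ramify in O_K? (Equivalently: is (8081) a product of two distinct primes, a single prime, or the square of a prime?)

split — (8081) = 𝔭₁𝔭₂ with 𝔭₁ ≠ 𝔭₂

Since 167 ≢ 1 mod 4, the ring of integers is ℤ[√167] with discriminant 4·167 = 668.
disc(K) = 668 is not divisible by 8081; 8081 is unramified.
Compute (167/8081) via Euler: 167^((8081-1)/2) mod 8081 = 1, so (167/8081) = 1.
(167/8081) = 1, so 8081 splits.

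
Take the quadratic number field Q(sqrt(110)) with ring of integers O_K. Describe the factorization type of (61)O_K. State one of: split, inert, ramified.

Since 110 ≢ 1 mod 4, the ring of integers is ℤ[√110] with discriminant 4·110 = 440.
disc(K) = 440 is not divisible by 61; 61 is unramified.
(110/61) = 49^30 mod 61 = 1, giving Legendre symbol 1.
(110/61) = 1, so 61 splits.

split — (61) = 𝔭₁𝔭₂ with 𝔭₁ ≠ 𝔭₂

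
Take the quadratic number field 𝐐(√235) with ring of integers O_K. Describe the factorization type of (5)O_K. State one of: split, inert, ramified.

d = 235 ≡ 3 (mod 4), so O_K = ℤ[√235] and disc(K) = 4d = 940.
5 divides disc(K) = 940, so 5 ramifies.

p ramifies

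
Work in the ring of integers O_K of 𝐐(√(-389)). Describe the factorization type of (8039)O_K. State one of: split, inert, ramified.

split — (8039) = 𝔭₁𝔭₂ with 𝔭₁ ≠ 𝔭₂

Since -389 ≢ 1 mod 4, the ring of integers is ℤ[√-389] with discriminant 4·(-389) = -1556.
disc(K) = -1556 is not divisible by 8039; 8039 is unramified.
Euler's criterion: (-389)^4019 mod 8039 = 1. Thus (-389|8039) = 1.
d is a quadratic residue mod p, hence 8039 splits in O_K.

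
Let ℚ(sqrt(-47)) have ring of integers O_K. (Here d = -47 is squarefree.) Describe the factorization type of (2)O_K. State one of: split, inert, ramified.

Since -47 ≡ 1 mod 4, the ring of integers is ℤ[(1+√-47)/2] with discriminant -47.
disc(K) = -47 is not divisible by 2; 2 is unramified.
For p = 2 with d ≡ 1 (mod 4): d mod 8 = 1, so 2 splits.

splits completely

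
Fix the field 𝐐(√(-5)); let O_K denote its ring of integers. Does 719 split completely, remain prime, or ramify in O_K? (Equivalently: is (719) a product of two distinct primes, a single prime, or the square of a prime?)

inert

d = -5 ≡ 3 (mod 4), so O_K = ℤ[√-5] and disc(K) = 4d = -20.
disc(K) = -20 is not divisible by 719; 719 is unramified.
Compute (-5/719) via Euler: 714^((719-1)/2) mod 719 = 718, so (-5/719) = -1.
(-5/719) = -1, so 719 is inert.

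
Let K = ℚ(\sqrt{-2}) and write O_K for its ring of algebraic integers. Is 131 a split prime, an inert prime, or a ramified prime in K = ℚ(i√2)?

Since -2 ≢ 1 mod 4, the ring of integers is ℤ[√-2] with discriminant 4·(-2) = -8.
disc(K) = -8 is not divisible by 131; 131 is unramified.
Compute (-2/131) via Euler: 129^((131-1)/2) mod 131 = 1, so (-2/131) = 1.
Legendre symbol 1 ⇒ 131 is split.

split — (131) = 𝔭₁𝔭₂ with 𝔭₁ ≠ 𝔭₂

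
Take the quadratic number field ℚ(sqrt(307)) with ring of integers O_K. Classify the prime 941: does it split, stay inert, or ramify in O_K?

307 mod 4 = 3, hence disc K = 4·307 = 1228 and O_K = ℤ[√307].
disc(K) = 1228 is not divisible by 941; 941 is unramified.
Compute (307/941) via Euler: 307^((941-1)/2) mod 941 = 940, so (307/941) = -1.
d is a non-residue mod p, hence 941 remains inert in O_K.

941 remains inert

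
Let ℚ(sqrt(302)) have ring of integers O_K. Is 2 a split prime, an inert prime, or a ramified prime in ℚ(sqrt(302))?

d = 302 ≡ 2 (mod 4), so O_K = ℤ[√302] and disc(K) = 4d = 1208.
2 divides disc(K) = 1208, so 2 ramifies.

2 is ramified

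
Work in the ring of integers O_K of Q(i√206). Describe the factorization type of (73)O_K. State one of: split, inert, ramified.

remains prime (inert)

Since -206 ≢ 1 mod 4, the ring of integers is ℤ[√-206] with discriminant 4·(-206) = -824.
73 ∤ -824, so 73 is unramified.
Euler's criterion: (-206)^36 mod 73 = 72. Thus (-206|73) = -1.
d is a non-residue mod p, hence 73 remains inert in O_K.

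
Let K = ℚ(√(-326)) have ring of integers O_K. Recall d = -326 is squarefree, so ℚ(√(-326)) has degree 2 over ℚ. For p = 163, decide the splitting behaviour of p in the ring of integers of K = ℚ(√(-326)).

Since -326 ≢ 1 mod 4, the ring of integers is ℤ[√-326] with discriminant 4·(-326) = -1304.
disc(K) = -1304 = 163·(-8), so p = 163 is ramified.

ramified — (163) = 𝔭²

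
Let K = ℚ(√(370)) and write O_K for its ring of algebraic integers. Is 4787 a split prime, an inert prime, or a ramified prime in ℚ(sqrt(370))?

d = 370 ≡ 2 (mod 4), so O_K = ℤ[√370] and disc(K) = 4d = 1480.
4787 ∤ 1480, so 4787 is unramified.
Legendre symbol by Euler's criterion: (370/4787) ≡ 370^2393 ≡ 4786 (mod 4787), i.e. (370/4787) = -1.
d is a non-residue mod p, hence 4787 remains inert in O_K.

4787 remains inert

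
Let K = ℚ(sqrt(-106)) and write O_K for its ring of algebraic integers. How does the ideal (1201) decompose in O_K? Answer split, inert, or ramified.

p is inert

Since -106 ≢ 1 mod 4, the ring of integers is ℤ[√-106] with discriminant 4·(-106) = -424.
Since gcd(1201, -424) = 1 the prime 1201 does not ramify.
Euler's criterion: (-106)^600 mod 1201 = 1200. Thus (-106|1201) = -1.
Legendre symbol -1 ⇒ 1201 is inert.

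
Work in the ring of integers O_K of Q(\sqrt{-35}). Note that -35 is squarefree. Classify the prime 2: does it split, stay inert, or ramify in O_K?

2 remains inert

Since -35 ≡ 1 mod 4, the ring of integers is ℤ[(1+√-35)/2] with discriminant -35.
2 ∤ -35, so 2 is unramified.
d ≡ 5 (mod 8); the supplementary law gives 2 inert.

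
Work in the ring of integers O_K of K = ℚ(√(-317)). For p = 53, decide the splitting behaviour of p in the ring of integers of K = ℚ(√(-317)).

split — (53) = 𝔭₁𝔭₂ with 𝔭₁ ≠ 𝔭₂

d = -317 ≡ 3 (mod 4), so O_K = ℤ[√-317] and disc(K) = 4d = -1268.
Since gcd(53, -1268) = 1 the prime 53 does not ramify.
Compute (-317/53) via Euler: 1^((53-1)/2) mod 53 = 1, so (-317/53) = 1.
(-317/53) = 1, so 53 splits.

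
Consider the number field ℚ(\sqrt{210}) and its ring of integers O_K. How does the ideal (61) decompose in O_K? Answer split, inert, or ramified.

split — (61) = 𝔭₁𝔭₂ with 𝔭₁ ≠ 𝔭₂

Since 210 ≢ 1 mod 4, the ring of integers is ℤ[√210] with discriminant 4·210 = 840.
61 ∤ 840, so 61 is unramified.
(210/61) = 27^30 mod 61 = 1, giving Legendre symbol 1.
d is a quadratic residue mod p, hence 61 splits in O_K.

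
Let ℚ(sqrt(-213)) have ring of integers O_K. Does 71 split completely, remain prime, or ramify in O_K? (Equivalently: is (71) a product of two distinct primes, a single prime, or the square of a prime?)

71 is ramified

Since -213 ≢ 1 mod 4, the ring of integers is ℤ[√-213] with discriminant 4·(-213) = -852.
Ramification test: 71 | -852. The prime 71 ramifies in K.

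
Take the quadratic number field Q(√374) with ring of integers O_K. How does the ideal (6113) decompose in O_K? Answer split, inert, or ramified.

split

374 mod 4 = 2, hence disc K = 4·374 = 1496 and O_K = ℤ[√374].
6113 ∤ 1496, so 6113 is unramified.
Compute (374/6113) via Euler: 374^((6113-1)/2) mod 6113 = 1, so (374/6113) = 1.
(374/6113) = 1, so 6113 splits.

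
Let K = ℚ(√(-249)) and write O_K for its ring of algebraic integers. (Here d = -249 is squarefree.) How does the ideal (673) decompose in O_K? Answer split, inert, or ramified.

Since -249 ≢ 1 mod 4, the ring of integers is ℤ[√-249] with discriminant 4·(-249) = -996.
disc(K) = -996 is not divisible by 673; 673 is unramified.
Legendre symbol by Euler's criterion: (-249/673) ≡ (-249)^336 ≡ 1 (mod 673), i.e. (-249/673) = 1.
Legendre symbol 1 ⇒ 673 is split.

p splits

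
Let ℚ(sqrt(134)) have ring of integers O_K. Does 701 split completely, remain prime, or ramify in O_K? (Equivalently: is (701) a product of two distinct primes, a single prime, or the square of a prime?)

134 mod 4 = 2, hence disc K = 4·134 = 536 and O_K = ℤ[√134].
701 ∤ 536, so 701 is unramified.
Legendre symbol by Euler's criterion: (134/701) ≡ 134^350 ≡ 1 (mod 701), i.e. (134/701) = 1.
(134/701) = 1, so 701 splits.

701 splits in O_K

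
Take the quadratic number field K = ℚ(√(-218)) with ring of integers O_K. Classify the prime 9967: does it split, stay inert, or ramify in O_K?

p is inert

Since -218 ≢ 1 mod 4, the ring of integers is ℤ[√-218] with discriminant 4·(-218) = -872.
9967 ∤ -872, so 9967 is unramified.
Euler's criterion: (-218)^4983 mod 9967 = 9966. Thus (-218|9967) = -1.
Legendre symbol -1 ⇒ 9967 is inert.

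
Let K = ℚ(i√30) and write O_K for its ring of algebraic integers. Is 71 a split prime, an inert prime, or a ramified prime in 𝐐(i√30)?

inert

Since -30 ≢ 1 mod 4, the ring of integers is ℤ[√-30] with discriminant 4·(-30) = -120.
disc(K) = -120 is not divisible by 71; 71 is unramified.
Compute (-30/71) via Euler: 41^((71-1)/2) mod 71 = 70, so (-30/71) = -1.
(-30/71) = -1, so 71 is inert.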